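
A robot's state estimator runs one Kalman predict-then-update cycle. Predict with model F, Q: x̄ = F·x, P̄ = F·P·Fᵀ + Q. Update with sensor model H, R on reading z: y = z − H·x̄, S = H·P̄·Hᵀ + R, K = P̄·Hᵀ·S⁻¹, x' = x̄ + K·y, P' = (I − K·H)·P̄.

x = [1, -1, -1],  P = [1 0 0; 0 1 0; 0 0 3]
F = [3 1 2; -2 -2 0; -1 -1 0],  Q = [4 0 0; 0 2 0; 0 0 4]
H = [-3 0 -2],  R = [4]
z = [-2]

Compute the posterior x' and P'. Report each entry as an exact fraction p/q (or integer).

x̄ = F·x = [0, 0, 0]
P̄ = F·P·Fᵀ + Q = [26 -8 -4; -8 10 4; -4 4 6]
y = z − H·x̄ = [-2]
S = H·P̄·Hᵀ + R = [214]
K = P̄·Hᵀ·S⁻¹ = [-35/107; 8/107; 0]
x' = x̄ + K·y = [70/107, -16/107, 0]
P' = (I − K·H)·P̄ = [332/107 -296/107 -4; -296/107 942/107 4; -4 4 6]

x' = [70/107, -16/107, 0]
P' = [332/107 -296/107 -4; -296/107 942/107 4; -4 4 6]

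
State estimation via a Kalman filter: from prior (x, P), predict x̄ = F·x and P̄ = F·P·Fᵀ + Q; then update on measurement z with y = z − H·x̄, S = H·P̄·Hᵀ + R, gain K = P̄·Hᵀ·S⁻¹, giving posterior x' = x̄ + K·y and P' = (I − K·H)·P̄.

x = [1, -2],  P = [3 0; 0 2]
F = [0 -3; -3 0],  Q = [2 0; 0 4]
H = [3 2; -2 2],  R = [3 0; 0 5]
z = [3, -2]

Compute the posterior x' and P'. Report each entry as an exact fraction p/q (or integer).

x' = [70262/64147, -6255/64147]
P' = [20140/64147 -11160/64147; -11160/64147 35805/64147]

x̄ = F·x = [6, -3]
P̄ = F·P·Fᵀ + Q = [20 0; 0 31]
y = z − H·x̄ = [-9, 16]
S = H·P̄·Hᵀ + R = [307 4; 4 209]
K = P̄·Hᵀ·S⁻¹ = [12700/64147 -12520/64147; 12710/64147 18786/64147]
x' = x̄ + K·y = [70262/64147, -6255/64147]
P' = (I − K·H)·P̄ = [20140/64147 -11160/64147; -11160/64147 35805/64147]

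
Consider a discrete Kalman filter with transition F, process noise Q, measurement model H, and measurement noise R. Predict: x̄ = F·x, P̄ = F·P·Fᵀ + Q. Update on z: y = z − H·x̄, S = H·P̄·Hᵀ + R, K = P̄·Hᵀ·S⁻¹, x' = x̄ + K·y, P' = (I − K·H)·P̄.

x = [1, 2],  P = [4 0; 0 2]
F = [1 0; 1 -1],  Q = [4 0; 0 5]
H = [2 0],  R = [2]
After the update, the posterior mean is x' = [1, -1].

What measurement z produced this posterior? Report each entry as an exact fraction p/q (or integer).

z = [2]

x̄ = F·x = [1, -1]
P̄ = F·P·Fᵀ + Q = [8 4; 4 11]
S = H·P̄·Hᵀ + R = [34]
K = P̄·Hᵀ·S⁻¹ = [8/17; 4/17]
x' − x̄ = [0, 0] = K·y
y = (KᵀK)⁻¹·Kᵀ·(x' − x̄) = [0]
z = y + H·x̄ = [0] + [2] = [2]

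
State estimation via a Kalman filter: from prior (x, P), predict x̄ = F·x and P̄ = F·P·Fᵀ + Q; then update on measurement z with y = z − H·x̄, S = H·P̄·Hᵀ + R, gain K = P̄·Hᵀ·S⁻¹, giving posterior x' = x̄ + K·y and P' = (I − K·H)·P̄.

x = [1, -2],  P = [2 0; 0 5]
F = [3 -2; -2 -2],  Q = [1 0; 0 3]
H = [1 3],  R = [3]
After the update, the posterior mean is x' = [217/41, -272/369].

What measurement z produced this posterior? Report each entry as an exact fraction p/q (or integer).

z = [3]

x̄ = F·x = [7, 2]
P̄ = F·P·Fᵀ + Q = [39 8; 8 31]
S = H·P̄·Hᵀ + R = [369]
K = P̄·Hᵀ·S⁻¹ = [7/41; 101/369]
x' − x̄ = [-70/41, -1010/369] = K·y
y = (KᵀK)⁻¹·Kᵀ·(x' − x̄) = [-10]
z = y + H·x̄ = [-10] + [13] = [3]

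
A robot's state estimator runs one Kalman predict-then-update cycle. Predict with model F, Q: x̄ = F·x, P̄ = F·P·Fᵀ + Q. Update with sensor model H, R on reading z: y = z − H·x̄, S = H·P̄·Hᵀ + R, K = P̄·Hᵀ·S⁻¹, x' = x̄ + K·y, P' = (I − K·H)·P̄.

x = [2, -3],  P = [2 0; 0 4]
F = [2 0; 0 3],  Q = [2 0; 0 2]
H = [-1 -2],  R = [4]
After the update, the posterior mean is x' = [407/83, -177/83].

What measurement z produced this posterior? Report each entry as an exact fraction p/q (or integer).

x̄ = F·x = [4, -9]
P̄ = F·P·Fᵀ + Q = [10 0; 0 38]
S = H·P̄·Hᵀ + R = [166]
K = P̄·Hᵀ·S⁻¹ = [-5/83; -38/83]
x' − x̄ = [75/83, 570/83] = K·y
y = (KᵀK)⁻¹·Kᵀ·(x' − x̄) = [-15]
z = y + H·x̄ = [-15] + [14] = [-1]

z = [-1]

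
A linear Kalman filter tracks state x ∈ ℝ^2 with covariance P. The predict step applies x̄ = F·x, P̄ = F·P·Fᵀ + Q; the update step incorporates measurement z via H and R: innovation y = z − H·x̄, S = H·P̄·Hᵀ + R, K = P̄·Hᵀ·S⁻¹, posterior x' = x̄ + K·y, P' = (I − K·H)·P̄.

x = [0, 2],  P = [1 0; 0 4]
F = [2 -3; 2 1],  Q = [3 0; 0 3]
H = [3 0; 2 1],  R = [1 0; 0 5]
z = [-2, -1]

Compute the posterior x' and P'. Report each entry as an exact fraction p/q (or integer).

x' = [-51/74, 287/481]
P' = [4/37 -11/74; -11/74 5024/1443]

x̄ = F·x = [-6, 2]
P̄ = F·P·Fᵀ + Q = [43 -8; -8 11]
y = z − H·x̄ = [16, 9]
S = H·P̄·Hᵀ + R = [388 234; 234 156]
K = P̄·Hᵀ·S⁻¹ = [12/37 1/74; -33/74 919/1443]
x' = x̄ + K·y = [-51/74, 287/481]
P' = (I − K·H)·P̄ = [4/37 -11/74; -11/74 5024/1443]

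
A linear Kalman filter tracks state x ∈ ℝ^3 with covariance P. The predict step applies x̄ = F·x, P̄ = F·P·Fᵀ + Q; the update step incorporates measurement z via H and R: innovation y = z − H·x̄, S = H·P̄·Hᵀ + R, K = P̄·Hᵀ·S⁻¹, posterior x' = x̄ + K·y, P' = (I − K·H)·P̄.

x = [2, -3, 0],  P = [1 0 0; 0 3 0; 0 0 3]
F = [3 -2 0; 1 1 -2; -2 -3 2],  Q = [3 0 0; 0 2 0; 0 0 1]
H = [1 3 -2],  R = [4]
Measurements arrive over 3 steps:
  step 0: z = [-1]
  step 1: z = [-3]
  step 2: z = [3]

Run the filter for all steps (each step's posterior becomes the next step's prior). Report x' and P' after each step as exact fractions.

step 0: x̄ = F·x = [12, -1, 5]
step 0: P̄ = F·P·Fᵀ + Q = [24 -3 12; -3 18 -23; 12 -23 44]
step 0: y = z − H·x̄ = [0]
step 0: S = H·P̄·Hᵀ + R = [576]
step 0: K = P̄·Hᵀ·S⁻¹ = [-1/64; 97/576; -145/576]
step 0: x' = x̄ + K·y = [12, -1, 5]
step 0: P' = (I − K·H)·P̄ = [1527/64 -95/64 623/64; -95/64 959/576 817/576; 623/64 817/576 4319/576]
step 1: x̄ = F·x = [38, 1, -11]
step 1: P̄ = F·P·Fᵀ + Q = [139511/576 449/32 -42055/576; 449/32 159/16 -177/32; -42055/576 -177/32 16535/576]
step 1: y = z − H·x̄ = [-66]
step 1: S = H·P̄·Hᵀ + R = [514415/576]
step 1: K = P̄·Hᵀ·S⁻¹ = [247867/514415; 31626/514415; -84683/514415]
step 1: x' = x̄ + K·y = [289868/46765, -142991/46765, -6317/46765]
step 1: P' = (I − K·H)·P̄ = [17931426/514415 -6391562/514415 -1117364/514415; -6391562/514415 3375534/514415 1804268/514415; -1117364/514415 1804268/514415 2317086/514415]
step 2: x̄ = F·x = [1155586/46765, 159511/46765, -163397/46765]
step 2: P̄ = F·P·Fᵀ + Q = [253126959/514415 54572904/514415 -69298798/514415; 54572904/514415 16073394/514415 -15570028/514415; -69298798/514415 -15570028/514415 22477221/514415]
step 2: y = z − H·x̄ = [-1820618/46765]
step 2: S = H·P̄·Hᵀ + R = [1281227001/514415]
step 2: K = P̄·Hᵀ·S⁻¹ = [555443267/1281227001; 133933142/1281227001; -160963324/1281227001]
step 2: x' = x̄ + K·y = [10035667172/1281227001, -844034833/1281227001, 1789887239/1281227001]
step 2: P' = (I − K·H)·P̄ = [30706475698/1281227001 -8693338694/1281227001 1202343274/1281227001; -8693338694/1281227001 5162329762/1281227001 3128959012/1281227001; 1202343274/1281227001 3128959012/1281227001 5616536803/1281227001]

step 0: x' = [12, -1, 5], P' = [1527/64 -95/64 623/64; -95/64 959/576 817/576; 623/64 817/576 4319/576]
step 1: x' = [289868/46765, -142991/46765, -6317/46765], P' = [17931426/514415 -6391562/514415 -1117364/514415; -6391562/514415 3375534/514415 1804268/514415; -1117364/514415 1804268/514415 2317086/514415]
step 2: x' = [10035667172/1281227001, -844034833/1281227001, 1789887239/1281227001], P' = [30706475698/1281227001 -8693338694/1281227001 1202343274/1281227001; -8693338694/1281227001 5162329762/1281227001 3128959012/1281227001; 1202343274/1281227001 3128959012/1281227001 5616536803/1281227001]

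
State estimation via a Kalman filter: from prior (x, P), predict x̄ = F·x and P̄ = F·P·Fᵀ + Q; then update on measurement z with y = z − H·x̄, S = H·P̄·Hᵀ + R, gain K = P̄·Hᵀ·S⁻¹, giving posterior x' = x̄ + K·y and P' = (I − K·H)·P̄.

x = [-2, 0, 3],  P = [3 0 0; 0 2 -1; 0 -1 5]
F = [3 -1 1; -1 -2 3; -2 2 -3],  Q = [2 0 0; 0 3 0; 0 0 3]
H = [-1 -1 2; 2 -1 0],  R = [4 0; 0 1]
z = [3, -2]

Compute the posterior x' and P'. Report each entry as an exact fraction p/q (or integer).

x' = [-144567/137288, -83/137288, 124619/137288]
P' = [82701/137288 122105/137288 66007/137288; 122105/137288 294037/137288 135419/137288; 66007/137288 135419/137288 182821/137288]

x̄ = F·x = [-3, 11, -5]
P̄ = F·P·Fᵀ + Q = [38 15 -42; 15 71 -59; -42 -59 80]
y = z − H·x̄ = [21, 15]
S = H·P̄·Hᵀ + R = [867 -70; -70 164]
K = P̄·Hᵀ·S⁻¹ = [-9099/68644 43297/137288; -18163/68644 -49827/137288; 20527/68644 -3405/137288]
x' = x̄ + K·y = [-144567/137288, -83/137288, 124619/137288]
P' = (I − K·H)·P̄ = [82701/137288 122105/137288 66007/137288; 122105/137288 294037/137288 135419/137288; 66007/137288 135419/137288 182821/137288]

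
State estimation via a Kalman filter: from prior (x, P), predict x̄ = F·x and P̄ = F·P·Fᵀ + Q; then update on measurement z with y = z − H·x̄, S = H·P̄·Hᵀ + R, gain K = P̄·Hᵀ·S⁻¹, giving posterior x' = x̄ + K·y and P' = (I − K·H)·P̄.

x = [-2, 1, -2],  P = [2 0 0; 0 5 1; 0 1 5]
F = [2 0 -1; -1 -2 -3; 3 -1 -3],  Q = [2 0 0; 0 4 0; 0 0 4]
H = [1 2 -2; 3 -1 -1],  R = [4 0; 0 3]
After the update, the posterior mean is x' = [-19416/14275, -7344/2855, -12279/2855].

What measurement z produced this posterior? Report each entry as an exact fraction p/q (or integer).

x̄ = F·x = [-2, 6, -1]
P̄ = F·P·Fᵀ + Q = [15 13 28; 13 83 58; 28 58 78]
S = H·P̄·Hᵀ + R = [139 -96; -96 169]
K = P̄·Hᵀ·S⁻¹ = [-2151/14275 -884/14275; 171/2855 -1626/2855; -1404/2855 -1676/2855]
x' − x̄ = [9134/14275, -24474/2855, -9424/2855] = K·y
y = (KᵀK)⁻¹·Kᵀ·(x' − x̄) = [-10, 14]
z = y + H·x̄ = [-10, 14] + [12, -11] = [2, 3]

z = [2, 3]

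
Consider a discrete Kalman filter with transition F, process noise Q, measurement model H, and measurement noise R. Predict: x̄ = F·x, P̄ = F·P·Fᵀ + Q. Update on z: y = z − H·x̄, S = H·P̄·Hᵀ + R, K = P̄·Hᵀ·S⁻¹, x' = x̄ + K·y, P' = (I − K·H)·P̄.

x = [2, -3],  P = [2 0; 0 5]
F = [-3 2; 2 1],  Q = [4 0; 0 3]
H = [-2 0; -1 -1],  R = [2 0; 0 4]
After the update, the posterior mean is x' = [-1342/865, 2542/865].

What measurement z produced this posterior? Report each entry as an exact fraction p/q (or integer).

x̄ = F·x = [-12, 1]
P̄ = F·P·Fᵀ + Q = [42 -2; -2 16]
S = H·P̄·Hᵀ + R = [170 80; 80 58]
K = P̄·Hᵀ·S⁻¹ = [-418/865 -4/173; 338/865 -135/173]
x' − x̄ = [9038/865, 1677/865] = K·y
y = (KᵀK)⁻¹·Kᵀ·(x' − x̄) = [-21, -13]
z = y + H·x̄ = [-21, -13] + [24, 11] = [3, -2]

z = [3, -2]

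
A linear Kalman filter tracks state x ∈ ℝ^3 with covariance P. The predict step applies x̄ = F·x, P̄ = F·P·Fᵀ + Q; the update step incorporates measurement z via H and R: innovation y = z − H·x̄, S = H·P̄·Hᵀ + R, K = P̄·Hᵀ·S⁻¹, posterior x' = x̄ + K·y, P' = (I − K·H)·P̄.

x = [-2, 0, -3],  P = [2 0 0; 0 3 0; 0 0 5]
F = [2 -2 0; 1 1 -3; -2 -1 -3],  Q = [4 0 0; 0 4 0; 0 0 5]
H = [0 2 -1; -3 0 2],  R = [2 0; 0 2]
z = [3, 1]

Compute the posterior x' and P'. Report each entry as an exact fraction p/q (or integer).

x̄ = F·x = [-4, 7, 13]
P̄ = F·P·Fᵀ + Q = [24 -2 -2; -2 54 38; -2 38 61]
y = z − H·x̄ = [2, -37]
S = H·P̄·Hᵀ + R = [127 36; 36 486]
K = P̄·Hᵀ·S⁻¹ = [98/3357 -4790/30213; 1726/3357 3947/30213; 149/3357 7858/30213]
x' = x̄ + K·y = [58142/30213, 96520/30213, 104705/30213]
P' = (I − K·H)·P̄ = [362836/30213 270614/30213 539464/30213; 270614/30213 220468/30213 409868/30213; 539464/30213 409868/30213 817054/30213]

x' = [58142/30213, 96520/30213, 104705/30213]
P' = [362836/30213 270614/30213 539464/30213; 270614/30213 220468/30213 409868/30213; 539464/30213 409868/30213 817054/30213]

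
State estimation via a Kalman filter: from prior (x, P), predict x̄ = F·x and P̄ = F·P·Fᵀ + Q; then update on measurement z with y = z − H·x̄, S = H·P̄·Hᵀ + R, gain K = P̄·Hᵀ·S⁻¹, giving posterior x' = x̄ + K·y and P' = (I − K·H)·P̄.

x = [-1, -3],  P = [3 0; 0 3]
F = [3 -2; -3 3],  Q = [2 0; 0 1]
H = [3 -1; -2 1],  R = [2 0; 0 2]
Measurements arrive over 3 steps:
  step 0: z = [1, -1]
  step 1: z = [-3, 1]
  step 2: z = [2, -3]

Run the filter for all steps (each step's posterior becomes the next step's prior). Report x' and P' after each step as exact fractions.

step 0: x' = [-232/605, -243/121], P' = [271/605 106/121; 106/121 310/121]
step 1: x' = [-26934/31141, -8207/31141], P' = [90984/217987 177414/217987; 177414/217987 530498/217987]
step 2: x' = [8813717/38670601, -66982558/38670601], P' = [15977464/38670601 31023122/38670601; 31023122/38670601 92867160/38670601]

step 0: x̄ = F·x = [3, -6]
step 0: P̄ = F·P·Fᵀ + Q = [41 -45; -45 55]
step 0: y = z − H·x̄ = [-14, 11]
step 0: S = H·P̄·Hᵀ + R = [696 -526; -526 401]
step 0: K = P̄·Hᵀ·S⁻¹ = [283/1210 -6/605; 4/121 49/121]
step 0: x' = x̄ + K·y = [-232/605, -243/121]
step 0: P' = (I − K·H)·P̄ = [271/605 106/121; 106/121 310/121]
step 1: x̄ = F·x = [1734/605, -2949/605]
step 1: P̄ = F·P·Fᵀ + Q = [3489/605 -3789/605; -3789/605 7454/605]
step 1: y = z − H·x̄ = [-906/55, 7022/605]
step 1: S = H·P̄·Hᵀ + R = [519/5 -4303/55; -4303/55 37776/605]
step 1: K = P̄·Hᵀ·S⁻¹ = [47769/217987 -207/19817; 872/217987 7985/19817]
step 1: x' = x̄ + K·y = [-26934/31141, -8207/31141]
step 1: P' = (I − K·H)·P̄ = [90984/217987 177414/217987; 177414/217987 530498/217987]
step 2: x̄ = F·x = [-64388/31141, 56181/31141]
step 2: P̄ = F·P·Fᵀ + Q = [1247854/217987 -1340634/217987; -1340634/217987 2617873/217987]
step 2: y = z − H·x̄ = [311627/31141, -278380/31141]
step 2: S = H·P̄·Hᵀ + R = [22328337/217987 -16808167/217987; -16808167/217987 13407799/217987]
step 2: K = P̄·Hᵀ·S⁻¹ = [8454635/38670601 -465903/38670601; 101103/38670601 15410458/38670601]
step 2: x' = x̄ + K·y = [8813717/38670601, -66982558/38670601]
step 2: P' = (I − K·H)·P̄ = [15977464/38670601 31023122/38670601; 31023122/38670601 92867160/38670601]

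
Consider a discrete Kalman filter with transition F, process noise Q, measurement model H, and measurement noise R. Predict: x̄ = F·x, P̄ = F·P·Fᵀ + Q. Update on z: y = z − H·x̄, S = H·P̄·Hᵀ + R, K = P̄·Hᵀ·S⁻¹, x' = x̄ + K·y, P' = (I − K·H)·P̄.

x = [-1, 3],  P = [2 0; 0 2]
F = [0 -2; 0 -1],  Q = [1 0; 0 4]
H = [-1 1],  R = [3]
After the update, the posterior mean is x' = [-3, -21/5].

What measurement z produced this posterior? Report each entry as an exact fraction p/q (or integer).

x̄ = F·x = [-6, -3]
P̄ = F·P·Fᵀ + Q = [9 4; 4 6]
S = H·P̄·Hᵀ + R = [10]
K = P̄·Hᵀ·S⁻¹ = [-1/2; 1/5]
x' − x̄ = [3, -6/5] = K·y
y = (KᵀK)⁻¹·Kᵀ·(x' − x̄) = [-6]
z = y + H·x̄ = [-6] + [3] = [-3]

z = [-3]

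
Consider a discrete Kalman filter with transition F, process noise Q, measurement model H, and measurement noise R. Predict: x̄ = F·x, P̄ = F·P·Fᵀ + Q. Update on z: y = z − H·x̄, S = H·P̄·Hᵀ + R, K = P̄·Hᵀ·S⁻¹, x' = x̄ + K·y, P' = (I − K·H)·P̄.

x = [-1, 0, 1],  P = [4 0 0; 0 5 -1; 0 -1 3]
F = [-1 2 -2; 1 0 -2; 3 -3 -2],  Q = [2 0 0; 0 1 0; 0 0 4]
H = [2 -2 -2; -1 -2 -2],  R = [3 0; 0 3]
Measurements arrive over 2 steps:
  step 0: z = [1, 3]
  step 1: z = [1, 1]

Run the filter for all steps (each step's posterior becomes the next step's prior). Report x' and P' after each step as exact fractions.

step 0: x̄ = F·x = [-1, -3, -5]
step 0: P̄ = F·P·Fᵀ + Q = [46 12 -32; 12 17 18; -32 18 85]
step 0: y = z − H·x̄ = [-13, -14]
step 0: S = H·P̄·Hᵀ + R = [899 500; 500 521]
step 0: K = P̄·Hᵀ·S⁻¹ = [23924/72793 -23798/72793; 5678/72793 -16906/72793; -17890/72793 -7142/72793]
step 0: x' = x̄ + K·y = [-50633/72793, -55509/72793, -31407/72793]
step 0: P' = (I − K·H)·P̄ = [47722/72793 22584/72793 -10748/72793; 22584/72793 112377/72793 -98310/72793; -10748/72793 -98310/72793 114397/72793]
step 1: x̄ = F·x = [347/10399, 12181/72793, 77442/72793]
step 1: P̄ = F·P·Fᵀ + Q = [250508/10399 121182/10399 -44316/10399; 121182/10399 621095/72793 29126/72793; -44316/10399 29126/72793 732395/72793]
step 1: y = z − H·x̄ = [247181/72793, 254468/72793]
step 1: S = H·P̄·Hᵀ + R = [8575075/72793 1063732/72793; 1063732/72793 9771151/72793]
step 1: K = P̄·Hᵀ·S⁻¹ = [122555612/378501719 -122954304/378501719; 1658226/22264807 -5076644/22264807; -89999514/378501719 -37183222/378501719]
step 1: x' = x̄ + K·y = [-1032193/378501719, -8390283/22264807, -32917724/378501719]
step 1: P' = (I − K·H)·P̄ = [245509916/378501719 6734870/22264807 -52816292/378501719; 6734870/22264807 31094485/22264807 -26846954/22264807; -52816292/378501719 -26846954/22264807 538581197/378501719]

step 0: x' = [-50633/72793, -55509/72793, -31407/72793], P' = [47722/72793 22584/72793 -10748/72793; 22584/72793 112377/72793 -98310/72793; -10748/72793 -98310/72793 114397/72793]
step 1: x' = [-1032193/378501719, -8390283/22264807, -32917724/378501719], P' = [245509916/378501719 6734870/22264807 -52816292/378501719; 6734870/22264807 31094485/22264807 -26846954/22264807; -52816292/378501719 -26846954/22264807 538581197/378501719]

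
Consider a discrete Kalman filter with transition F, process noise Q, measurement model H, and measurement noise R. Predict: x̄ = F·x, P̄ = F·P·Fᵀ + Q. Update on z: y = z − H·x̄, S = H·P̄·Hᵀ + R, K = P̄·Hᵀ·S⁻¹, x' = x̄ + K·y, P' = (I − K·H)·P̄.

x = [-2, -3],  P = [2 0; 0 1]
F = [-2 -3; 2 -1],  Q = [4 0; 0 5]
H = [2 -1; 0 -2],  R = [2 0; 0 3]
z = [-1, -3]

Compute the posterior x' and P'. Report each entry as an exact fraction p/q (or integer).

x' = [791/1194, 345/199]
P' = [3085/4776 66/199; 66/199 138/199]

x̄ = F·x = [13, -1]
P̄ = F·P·Fᵀ + Q = [21 -5; -5 14]
y = z − H·x̄ = [-28, -5]
S = H·P̄·Hᵀ + R = [120 48; 48 59]
K = P̄·Hᵀ·S⁻¹ = [2293/4776 -44/199; -3/199 -92/199]
x' = x̄ + K·y = [791/1194, 345/199]
P' = (I − K·H)·P̄ = [3085/4776 66/199; 66/199 138/199]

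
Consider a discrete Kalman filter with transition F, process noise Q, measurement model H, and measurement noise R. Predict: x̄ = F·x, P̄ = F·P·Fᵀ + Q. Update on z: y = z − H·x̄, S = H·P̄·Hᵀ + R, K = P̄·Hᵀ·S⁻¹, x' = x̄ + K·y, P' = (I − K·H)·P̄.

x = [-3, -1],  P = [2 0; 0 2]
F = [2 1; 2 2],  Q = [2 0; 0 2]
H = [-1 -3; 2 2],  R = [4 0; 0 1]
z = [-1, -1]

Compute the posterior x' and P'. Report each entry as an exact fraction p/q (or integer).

x̄ = F·x = [-7, -8]
P̄ = F·P·Fᵀ + Q = [12 12; 12 18]
y = z − H·x̄ = [-32, 29]
S = H·P̄·Hᵀ + R = [250 -228; -228 217]
K = P̄·Hᵀ·S⁻¹ = [24/103 48/103; -321/1133 -24/1133]
x' = x̄ + K·y = [-97/103, 512/1133]
P' = (I − K·H)·P̄ = [84/103 -60/103; -60/103 648/1133]

x' = [-97/103, 512/1133]
P' = [84/103 -60/103; -60/103 648/1133]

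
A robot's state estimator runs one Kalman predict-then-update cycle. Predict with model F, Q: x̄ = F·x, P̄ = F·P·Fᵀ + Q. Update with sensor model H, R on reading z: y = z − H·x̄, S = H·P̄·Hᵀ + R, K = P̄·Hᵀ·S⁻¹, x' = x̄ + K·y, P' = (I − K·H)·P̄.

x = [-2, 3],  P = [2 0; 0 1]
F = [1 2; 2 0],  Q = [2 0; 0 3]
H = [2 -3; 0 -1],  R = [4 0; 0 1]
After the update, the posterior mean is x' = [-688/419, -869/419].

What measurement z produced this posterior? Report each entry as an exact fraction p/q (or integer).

z = [1, 3]

x̄ = F·x = [4, -4]
P̄ = F·P·Fᵀ + Q = [8 4; 4 11]
S = H·P̄·Hᵀ + R = [87 25; 25 12]
K = P̄·Hᵀ·S⁻¹ = [148/419 -448/419; -25/419 -332/419]
x' − x̄ = [-2364/419, 807/419] = K·y
y = (KᵀK)⁻¹·Kᵀ·(x' − x̄) = [-19, -1]
z = y + H·x̄ = [-19, -1] + [20, 4] = [1, 3]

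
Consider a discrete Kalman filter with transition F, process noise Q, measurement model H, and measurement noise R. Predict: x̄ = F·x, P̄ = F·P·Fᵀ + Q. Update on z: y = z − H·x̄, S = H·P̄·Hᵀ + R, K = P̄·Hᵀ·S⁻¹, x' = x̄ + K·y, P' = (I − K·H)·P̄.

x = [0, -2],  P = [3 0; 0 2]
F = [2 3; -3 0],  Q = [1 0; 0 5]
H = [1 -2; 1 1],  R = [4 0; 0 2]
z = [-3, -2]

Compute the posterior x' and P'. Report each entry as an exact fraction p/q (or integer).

x' = [-8443/3295, 868/3295]
P' = [4132/3295 -72/3295; -72/3295 2132/3295]

x̄ = F·x = [-6, 0]
P̄ = F·P·Fᵀ + Q = [31 -18; -18 32]
y = z − H·x̄ = [3, 4]
S = H·P̄·Hᵀ + R = [235 -15; -15 29]
K = P̄·Hᵀ·S⁻¹ = [1069/3295 406/659; -1084/3295 206/659]
x' = x̄ + K·y = [-8443/3295, 868/3295]
P' = (I − K·H)·P̄ = [4132/3295 -72/3295; -72/3295 2132/3295]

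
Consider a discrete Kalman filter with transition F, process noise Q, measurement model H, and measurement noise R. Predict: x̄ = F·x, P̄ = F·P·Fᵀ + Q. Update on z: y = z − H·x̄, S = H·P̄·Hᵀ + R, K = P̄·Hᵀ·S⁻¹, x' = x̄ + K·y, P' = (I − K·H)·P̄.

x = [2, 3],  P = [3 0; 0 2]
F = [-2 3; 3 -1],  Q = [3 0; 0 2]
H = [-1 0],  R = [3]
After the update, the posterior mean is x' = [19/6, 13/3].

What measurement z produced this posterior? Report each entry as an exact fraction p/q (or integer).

x̄ = F·x = [5, 3]
P̄ = F·P·Fᵀ + Q = [33 -24; -24 31]
S = H·P̄·Hᵀ + R = [36]
K = P̄·Hᵀ·S⁻¹ = [-11/12; 2/3]
x' − x̄ = [-11/6, 4/3] = K·y
y = (KᵀK)⁻¹·Kᵀ·(x' − x̄) = [2]
z = y + H·x̄ = [2] + [-5] = [-3]

z = [-3]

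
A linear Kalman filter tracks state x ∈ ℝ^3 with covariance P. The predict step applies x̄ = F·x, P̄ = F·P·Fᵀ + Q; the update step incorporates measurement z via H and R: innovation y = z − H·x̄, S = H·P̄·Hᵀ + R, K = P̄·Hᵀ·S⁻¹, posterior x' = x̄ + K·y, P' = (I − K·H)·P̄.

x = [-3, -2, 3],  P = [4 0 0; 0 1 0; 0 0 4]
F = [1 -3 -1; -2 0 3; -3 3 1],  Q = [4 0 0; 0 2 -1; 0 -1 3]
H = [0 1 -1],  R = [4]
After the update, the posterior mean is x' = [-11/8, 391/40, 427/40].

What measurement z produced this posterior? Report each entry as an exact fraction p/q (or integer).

z = [-2]

x̄ = F·x = [0, 15, 6]
P̄ = F·P·Fᵀ + Q = [21 -20 -25; -20 54 35; -25 35 52]
S = H·P̄·Hᵀ + R = [40]
K = P̄·Hᵀ·S⁻¹ = [1/8; 19/40; -17/40]
x' − x̄ = [-11/8, -209/40, 187/40] = K·y
y = (KᵀK)⁻¹·Kᵀ·(x' − x̄) = [-11]
z = y + H·x̄ = [-11] + [9] = [-2]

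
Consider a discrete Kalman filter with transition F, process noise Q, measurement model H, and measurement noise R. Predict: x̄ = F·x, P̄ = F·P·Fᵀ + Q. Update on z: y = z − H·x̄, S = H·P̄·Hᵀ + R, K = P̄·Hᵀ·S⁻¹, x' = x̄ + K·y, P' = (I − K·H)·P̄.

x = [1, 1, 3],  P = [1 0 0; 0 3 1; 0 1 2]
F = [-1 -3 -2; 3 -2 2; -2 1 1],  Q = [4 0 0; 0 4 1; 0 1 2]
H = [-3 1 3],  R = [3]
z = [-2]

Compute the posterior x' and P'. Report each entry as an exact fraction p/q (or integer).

x' = [665/829, 6298/829, -1942/829]
P' = [3507/829 1956/829 2656/829; 1956/829 20604/829 -4923/829; 2656/829 -4923/829 4377/829]

x̄ = F·x = [-10, 7, 2]
P̄ = F·P·Fᵀ + Q = [52 5 -16; 5 25 -7; -16 -7 13]
y = z − H·x̄ = [-45]
S = H·P̄·Hᵀ + R = [829]
K = P̄·Hᵀ·S⁻¹ = [-199/829; -11/829; 80/829]
x' = x̄ + K·y = [665/829, 6298/829, -1942/829]
P' = (I − K·H)·P̄ = [3507/829 1956/829 2656/829; 1956/829 20604/829 -4923/829; 2656/829 -4923/829 4377/829]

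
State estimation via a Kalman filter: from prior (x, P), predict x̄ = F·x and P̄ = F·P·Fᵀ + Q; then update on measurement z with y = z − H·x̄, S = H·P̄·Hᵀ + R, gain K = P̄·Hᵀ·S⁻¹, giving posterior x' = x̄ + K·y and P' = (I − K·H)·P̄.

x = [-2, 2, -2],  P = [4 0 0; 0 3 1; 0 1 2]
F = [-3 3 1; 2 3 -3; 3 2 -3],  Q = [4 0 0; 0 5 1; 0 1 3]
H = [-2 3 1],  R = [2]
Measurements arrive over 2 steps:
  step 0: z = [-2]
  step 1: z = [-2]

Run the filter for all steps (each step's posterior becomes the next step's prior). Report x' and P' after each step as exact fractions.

step 0: x̄ = F·x = [10, 8, 4]
step 0: P̄ = F·P·Fᵀ + Q = [75 -9 -31; -9 48 46; -31 46 57]
step 0: y = z − H·x̄ = [-10]
step 0: S = H·P̄·Hᵀ + R = [1299]
step 0: K = P̄·Hᵀ·S⁻¹ = [-208/1299; 208/1299; 257/1299]
step 0: x' = x̄ + K·y = [15070/1299, 8312/1299, 2626/1299]
step 0: P' = (I − K·H)·P̄ = [54161/1299 31573/1299 13187/1299; 31573/1299 19088/1299 6298/1299; 13187/1299 6298/1299 7994/1299]
step 1: x̄ = F·x = [-17648/1299, 47198/1299, 53956/1299]
step 1: P̄ = F·P·Fᵀ + Q = [62783/1299 -164606/1299 -188026/1299; -164606/1299 574145/1299 630913/1299; -188026/1299 630913/1299 705578/1299]
step 1: y = z − H·x̄ = [-233444/1299]
step 1: S = H·P̄·Hᵀ + R = [12639467/1299]
step 1: K = P̄·Hᵀ·S⁻¹ = [-807410/12639467; 2682560/12639467; 2974369/12639467]
step 1: x' = x̄ + K·y = [-26617624/12639467, -22840626/12639467, -9525416/12639467]
step 1: P' = (I − K·H)·P̄ = [109032139/12639467 65738002/12639467 19235452/12639467; 65738002/12639467 46773385/12639467 -3479031/12639467; 19235452/12639467 -3479031/12639467 54856735/12639467]

step 0: x' = [15070/1299, 8312/1299, 2626/1299], P' = [54161/1299 31573/1299 13187/1299; 31573/1299 19088/1299 6298/1299; 13187/1299 6298/1299 7994/1299]
step 1: x' = [-26617624/12639467, -22840626/12639467, -9525416/12639467], P' = [109032139/12639467 65738002/12639467 19235452/12639467; 65738002/12639467 46773385/12639467 -3479031/12639467; 19235452/12639467 -3479031/12639467 54856735/12639467]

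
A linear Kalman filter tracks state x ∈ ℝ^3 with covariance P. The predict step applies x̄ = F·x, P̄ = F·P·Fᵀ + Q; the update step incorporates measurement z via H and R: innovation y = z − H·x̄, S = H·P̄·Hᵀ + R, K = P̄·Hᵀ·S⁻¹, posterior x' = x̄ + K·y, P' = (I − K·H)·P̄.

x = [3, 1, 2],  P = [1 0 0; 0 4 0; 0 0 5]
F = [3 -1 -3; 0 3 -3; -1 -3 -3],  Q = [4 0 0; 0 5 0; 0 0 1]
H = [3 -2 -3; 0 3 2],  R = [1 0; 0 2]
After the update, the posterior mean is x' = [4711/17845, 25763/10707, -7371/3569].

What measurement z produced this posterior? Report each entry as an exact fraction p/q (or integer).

z = [2, 3]

x̄ = F·x = [2, -3, -12]
P̄ = F·P·Fᵀ + Q = [62 33 54; 33 86 9; 54 9 83]
S = H·P̄·Hᵀ + R = [390 -510; -510 1216]
K = P̄·Hᵀ·S⁻¹ = [9083/35690 1977/7138; 958/10707 944/3569; -975/7138 362/3569]
x' − x̄ = [-30979/17845, 57884/10707, 35457/3569] = K·y
y = (KᵀK)⁻¹·Kᵀ·(x' − x̄) = [-46, 36]
z = y + H·x̄ = [-46, 36] + [48, -33] = [2, 3]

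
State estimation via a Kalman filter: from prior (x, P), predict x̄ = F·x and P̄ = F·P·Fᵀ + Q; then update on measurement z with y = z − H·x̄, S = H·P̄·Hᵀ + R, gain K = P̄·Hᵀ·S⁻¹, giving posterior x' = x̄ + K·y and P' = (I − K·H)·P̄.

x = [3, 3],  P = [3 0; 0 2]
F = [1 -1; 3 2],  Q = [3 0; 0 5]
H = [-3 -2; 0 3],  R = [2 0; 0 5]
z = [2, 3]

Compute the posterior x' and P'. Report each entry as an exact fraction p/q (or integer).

x' = [-7712/5217, 6293/5217]
P' = [2258/5217 -1760/5217; -1760/5217 2735/5217]

x̄ = F·x = [0, 15]
P̄ = F·P·Fᵀ + Q = [8 5; 5 40]
y = z − H·x̄ = [32, -42]
S = H·P̄·Hᵀ + R = [294 -285; -285 365]
K = P̄·Hᵀ·S⁻¹ = [-1627/5217 -352/1739; -95/5217 547/1739]
x' = x̄ + K·y = [-7712/5217, 6293/5217]
P' = (I − K·H)·P̄ = [2258/5217 -1760/5217; -1760/5217 2735/5217]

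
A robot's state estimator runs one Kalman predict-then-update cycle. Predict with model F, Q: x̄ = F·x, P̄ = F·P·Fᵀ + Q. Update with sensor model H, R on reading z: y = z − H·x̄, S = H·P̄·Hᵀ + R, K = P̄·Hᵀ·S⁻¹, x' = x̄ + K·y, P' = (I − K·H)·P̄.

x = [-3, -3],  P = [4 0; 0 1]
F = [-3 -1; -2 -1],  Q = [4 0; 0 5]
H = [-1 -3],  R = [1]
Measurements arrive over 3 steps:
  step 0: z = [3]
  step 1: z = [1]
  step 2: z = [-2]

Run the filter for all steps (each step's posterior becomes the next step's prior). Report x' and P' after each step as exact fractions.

step 0: x' = [-32/65, -4/5], P' = [1267/195 -31/15; -31/15 23/30]
step 1: x' = [-38848/85753, -15074/85753], P' = [1174223/171506 -373325/171506; -373325/171506 137427/171506]
step 2: x' = [7353914/11286685, 35671012/79006795], P' = [77485778/11286685 -24633358/11286685; -24633358/11286685 63448431/79006795]

step 0: x̄ = F·x = [12, 9]
step 0: P̄ = F·P·Fᵀ + Q = [41 25; 25 22]
step 0: y = z − H·x̄ = [42]
step 0: S = H·P̄·Hᵀ + R = [390]
step 0: K = P̄·Hᵀ·S⁻¹ = [-58/195; -7/30]
step 0: x' = x̄ + K·y = [-32/65, -4/5]
step 0: P' = (I − K·H)·P̄ = [1267/195 -31/15; -31/15 23/30]
step 1: x̄ = F·x = [148/65, 116/65]
step 1: P̄ = F·P·Fᵀ + Q = [19829/390 11473/390; 11473/390 9161/390]
step 1: y = z − H·x̄ = [561/65]
step 1: S = H·P̄·Hᵀ + R = [85753/195]
step 1: K = P̄·Hᵀ·S⁻¹ = [-27124/85753; -19478/85753]
step 1: x' = x̄ + K·y = [-38848/85753, -15074/85753]
step 1: P' = (I − K·H)·P̄ = [1174223/171506 -373325/171506; -373325/171506 137427/171506]
step 2: x̄ = F·x = [131618/85753, 92770/85753]
step 2: P̄ = F·P·Fᵀ + Q = [4575754/85753 2658070/85753; 2658070/85753 4198549/171506]
step 2: y = z − H·x̄ = [238422/85753]
step 2: S = H·P̄·Hᵀ + R = [79006795/171506]
step 2: K = P̄·Hᵀ·S⁻¹ = [-3585704/11286685; -17911787/79006795]
step 2: x' = x̄ + K·y = [7353914/11286685, 35671012/79006795]
step 2: P' = (I − K·H)·P̄ = [77485778/11286685 -24633358/11286685; -24633358/11286685 63448431/79006795]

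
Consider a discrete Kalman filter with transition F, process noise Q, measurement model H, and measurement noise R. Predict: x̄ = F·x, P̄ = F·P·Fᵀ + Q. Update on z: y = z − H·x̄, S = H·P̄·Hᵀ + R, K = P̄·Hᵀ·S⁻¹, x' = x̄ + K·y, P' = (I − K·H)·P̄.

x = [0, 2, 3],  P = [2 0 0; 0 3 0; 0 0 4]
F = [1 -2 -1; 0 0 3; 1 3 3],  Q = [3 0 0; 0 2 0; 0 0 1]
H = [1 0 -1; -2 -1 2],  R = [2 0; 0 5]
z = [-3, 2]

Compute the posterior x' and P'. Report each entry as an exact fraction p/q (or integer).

x' = [-1252/4691, 18181/4691, 13187/4691]
P' = [16332/4691 3004/4691 15814/4691; 3004/4691 41070/4691 16004/4691; 15814/4691 16004/4691 22986/4691]

x̄ = F·x = [-7, 9, 15]
P̄ = F·P·Fᵀ + Q = [21 -12 -28; -12 38 36; -28 36 66]
y = z − H·x̄ = [19, -33]
S = H·P̄·Hᵀ + R = [145 -238; -238 423]
K = P̄·Hᵀ·S⁻¹ = [259/4691 -808/4691; -6500/4691 -3014/4691; -3586/4691 -332/4691]
x' = x̄ + K·y = [-1252/4691, 18181/4691, 13187/4691]
P' = (I − K·H)·P̄ = [16332/4691 3004/4691 15814/4691; 3004/4691 41070/4691 16004/4691; 15814/4691 16004/4691 22986/4691]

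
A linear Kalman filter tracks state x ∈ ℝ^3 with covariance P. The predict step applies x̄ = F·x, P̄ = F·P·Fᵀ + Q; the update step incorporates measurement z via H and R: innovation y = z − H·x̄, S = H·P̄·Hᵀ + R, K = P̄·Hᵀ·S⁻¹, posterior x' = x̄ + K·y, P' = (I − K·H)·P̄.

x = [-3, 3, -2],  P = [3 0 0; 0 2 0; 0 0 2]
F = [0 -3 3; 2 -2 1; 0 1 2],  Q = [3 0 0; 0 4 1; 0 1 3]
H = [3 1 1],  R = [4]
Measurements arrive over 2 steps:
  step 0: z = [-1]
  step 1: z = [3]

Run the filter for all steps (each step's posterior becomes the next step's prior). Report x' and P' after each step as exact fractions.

step 0: x' = [73/180, -103/20, 337/135], P' = [131/60 -63/20 -106/45; -63/20 277/20 -19/5; -106/45 -19/5 1499/135]
step 1: x' = [12977/9894, 14777/6596, -183731/59364], P' = [4513/3298 3501/6596 -70141/19788; 3501/6596 1711381/59364 -442964/14841; -70141/19788 -442964/14841 803975/19788]

step 0: x̄ = F·x = [-15, -14, -1]
step 0: P̄ = F·P·Fᵀ + Q = [39 18 6; 18 26 1; 6 1 13]
step 0: y = z − H·x̄ = [59]
step 0: S = H·P̄·Hᵀ + R = [540]
step 0: K = P̄·Hᵀ·S⁻¹ = [47/180; 3/20; 8/135]
step 0: x' = x̄ + K·y = [73/180, -103/20, 337/135]
step 0: P' = (I − K·H)·P̄ = [131/60 -63/20 -106/45; -63/20 277/20 -19/5; -106/45 -19/5 1499/135]
step 1: x̄ = F·x = [4129/180, 1837/135, -17/108]
step 1: P̄ = F·P·Fᵀ + Q = [17759/60 6992/45 1313/36; 6992/45 14879/135 -238/27; 1313/36 -238/27 4975/108]
step 1: y = z − H·x̄ = [-1189/15]
step 1: S = H·P̄·Hᵀ + R = [19788/5]
step 1: K = P̄·Hᵀ·S⁻¹ = [5399/19788; 8513/59364; 550/14841]
step 1: x' = x̄ + K·y = [12977/9894, 14777/6596, -183731/59364]
step 1: P' = (I − K·H)·P̄ = [4513/3298 3501/6596 -70141/19788; 3501/6596 1711381/59364 -442964/14841; -70141/19788 -442964/14841 803975/19788]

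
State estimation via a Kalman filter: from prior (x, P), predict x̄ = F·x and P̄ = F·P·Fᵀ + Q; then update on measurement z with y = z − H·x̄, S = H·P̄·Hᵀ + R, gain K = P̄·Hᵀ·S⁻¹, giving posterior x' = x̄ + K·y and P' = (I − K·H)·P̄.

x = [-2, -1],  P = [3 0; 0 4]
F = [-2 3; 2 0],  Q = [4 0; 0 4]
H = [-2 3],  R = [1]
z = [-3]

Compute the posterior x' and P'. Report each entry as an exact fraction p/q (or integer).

x̄ = F·x = [1, -4]
P̄ = F·P·Fᵀ + Q = [52 -12; -12 16]
y = z − H·x̄ = [11]
S = H·P̄·Hᵀ + R = [497]
K = P̄·Hᵀ·S⁻¹ = [-20/71; 72/497]
x' = x̄ + K·y = [-149/71, -1196/497]
P' = (I − K·H)·P̄ = [892/71 588/71; 588/71 2768/497]

x' = [-149/71, -1196/497]
P' = [892/71 588/71; 588/71 2768/497]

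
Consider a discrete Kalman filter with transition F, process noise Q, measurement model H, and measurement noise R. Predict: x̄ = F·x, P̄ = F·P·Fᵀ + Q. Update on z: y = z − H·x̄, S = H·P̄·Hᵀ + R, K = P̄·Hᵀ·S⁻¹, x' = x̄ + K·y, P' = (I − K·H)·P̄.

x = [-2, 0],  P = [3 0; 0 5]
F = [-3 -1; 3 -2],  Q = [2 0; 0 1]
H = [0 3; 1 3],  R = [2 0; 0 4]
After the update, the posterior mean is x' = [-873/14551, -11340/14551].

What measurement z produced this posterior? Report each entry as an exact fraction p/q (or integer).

x̄ = F·x = [6, -6]
P̄ = F·P·Fᵀ + Q = [34 -17; -17 48]
S = H·P̄·Hᵀ + R = [434 381; 381 368]
K = P̄·Hᵀ·S⁻¹ = [-12291/14551 12053/14551; 4605/14551 254/14551]
x' − x̄ = [-88179/14551, 75966/14551] = K·y
y = (KᵀK)⁻¹·Kᵀ·(x' − x̄) = [16, 9]
z = y + H·x̄ = [16, 9] + [-18, -12] = [-2, -3]

z = [-2, -3]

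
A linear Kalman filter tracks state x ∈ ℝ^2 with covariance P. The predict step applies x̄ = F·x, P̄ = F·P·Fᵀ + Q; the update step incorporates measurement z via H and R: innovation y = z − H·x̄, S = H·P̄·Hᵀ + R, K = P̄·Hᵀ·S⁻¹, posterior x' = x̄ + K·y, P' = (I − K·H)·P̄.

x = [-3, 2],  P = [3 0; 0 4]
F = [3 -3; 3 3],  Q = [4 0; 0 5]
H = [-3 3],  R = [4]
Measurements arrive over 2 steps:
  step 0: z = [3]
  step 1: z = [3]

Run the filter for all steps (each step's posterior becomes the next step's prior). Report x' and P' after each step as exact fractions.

step 0: x' = [-13191/1381, -11766/1381], P' = [40543/1381 40239/1381; 40239/1381 40547/1381]
step 1: x' = [-46222479/13254613, -33255774/13254613], P' = [105085000/13254613 105040728/13254613; 105040728/13254613 110884940/13254613]

step 0: x̄ = F·x = [-15, -3]
step 0: P̄ = F·P·Fᵀ + Q = [67 -9; -9 68]
step 0: y = z − H·x̄ = [-33]
step 0: S = H·P̄·Hᵀ + R = [1381]
step 0: K = P̄·Hᵀ·S⁻¹ = [-228/1381; 231/1381]
step 0: x' = x̄ + K·y = [-13191/1381, -11766/1381]
step 0: P' = (I − K·H)·P̄ = [40543/1381 40239/1381; 40239/1381 40547/1381]
step 1: x̄ = F·x = [-4275/1381, -74871/1381]
step 1: P̄ = F·P·Fᵀ + Q = [11032/1381 -36/1381; -36/1381 1461017/1381]
step 1: y = z − H·x̄ = [215931/1381]
step 1: S = H·P̄·Hᵀ + R = [13254613/1381]
step 1: K = P̄·Hᵀ·S⁻¹ = [-33204/13254613; 4383159/13254613]
step 1: x' = x̄ + K·y = [-46222479/13254613, -33255774/13254613]
step 1: P' = (I − K·H)·P̄ = [105085000/13254613 105040728/13254613; 105040728/13254613 110884940/13254613]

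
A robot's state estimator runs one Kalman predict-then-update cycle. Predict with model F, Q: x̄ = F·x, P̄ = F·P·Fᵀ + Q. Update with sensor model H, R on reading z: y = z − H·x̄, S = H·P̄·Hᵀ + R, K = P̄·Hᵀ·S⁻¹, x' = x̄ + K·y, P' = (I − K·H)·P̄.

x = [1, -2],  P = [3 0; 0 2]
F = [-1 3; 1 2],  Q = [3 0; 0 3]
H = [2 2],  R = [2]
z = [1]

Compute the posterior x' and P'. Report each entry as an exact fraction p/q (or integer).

x' = [-98/113, 144/113]
P' = [534/113 -501/113; -501/113 524/113]

x̄ = F·x = [-7, -3]
P̄ = F·P·Fᵀ + Q = [24 9; 9 14]
y = z − H·x̄ = [21]
S = H·P̄·Hᵀ + R = [226]
K = P̄·Hᵀ·S⁻¹ = [33/113; 23/113]
x' = x̄ + K·y = [-98/113, 144/113]
P' = (I − K·H)·P̄ = [534/113 -501/113; -501/113 524/113]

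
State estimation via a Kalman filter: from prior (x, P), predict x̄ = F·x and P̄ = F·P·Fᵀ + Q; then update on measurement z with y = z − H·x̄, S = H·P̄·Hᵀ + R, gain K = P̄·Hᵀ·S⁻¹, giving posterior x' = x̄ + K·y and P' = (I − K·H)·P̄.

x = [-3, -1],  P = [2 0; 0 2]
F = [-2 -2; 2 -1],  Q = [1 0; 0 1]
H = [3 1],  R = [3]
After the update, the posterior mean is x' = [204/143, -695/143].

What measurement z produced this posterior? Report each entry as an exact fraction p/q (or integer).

x̄ = F·x = [8, -5]
P̄ = F·P·Fᵀ + Q = [17 -4; -4 11]
S = H·P̄·Hᵀ + R = [143]
K = P̄·Hᵀ·S⁻¹ = [47/143; -1/143]
x' − x̄ = [-940/143, 20/143] = K·y
y = (KᵀK)⁻¹·Kᵀ·(x' − x̄) = [-20]
z = y + H·x̄ = [-20] + [19] = [-1]

z = [-1]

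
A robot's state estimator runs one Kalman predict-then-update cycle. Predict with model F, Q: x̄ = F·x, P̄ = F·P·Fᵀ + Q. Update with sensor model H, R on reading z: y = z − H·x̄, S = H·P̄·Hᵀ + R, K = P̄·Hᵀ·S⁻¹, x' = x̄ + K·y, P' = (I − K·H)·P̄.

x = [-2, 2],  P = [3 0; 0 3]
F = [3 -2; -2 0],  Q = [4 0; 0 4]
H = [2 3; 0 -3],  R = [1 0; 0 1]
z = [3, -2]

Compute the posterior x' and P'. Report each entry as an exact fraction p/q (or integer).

x' = [4994/13349, 9368/13349]
P' = [6595/13349 -2202/13349; -2202/13349 1472/13349]

x̄ = F·x = [-10, 4]
P̄ = F·P·Fᵀ + Q = [43 -18; -18 16]
y = z − H·x̄ = [11, 10]
S = H·P̄·Hᵀ + R = [101 -36; -36 145]
K = P̄·Hᵀ·S⁻¹ = [6584/13349 6606/13349; 12/13349 -4416/13349]
x' = x̄ + K·y = [4994/13349, 9368/13349]
P' = (I − K·H)·P̄ = [6595/13349 -2202/13349; -2202/13349 1472/13349]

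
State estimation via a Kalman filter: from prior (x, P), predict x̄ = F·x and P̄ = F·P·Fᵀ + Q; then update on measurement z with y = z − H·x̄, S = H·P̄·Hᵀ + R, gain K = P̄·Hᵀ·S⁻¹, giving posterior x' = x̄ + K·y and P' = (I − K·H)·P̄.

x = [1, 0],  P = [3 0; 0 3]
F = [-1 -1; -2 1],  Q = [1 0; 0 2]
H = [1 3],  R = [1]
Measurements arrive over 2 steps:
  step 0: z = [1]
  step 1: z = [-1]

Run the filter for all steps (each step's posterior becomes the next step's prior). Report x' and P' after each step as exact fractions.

step 0: x' = [-51/179, 74/179], P' = [997/179 -327/179; -327/179 127/179]
step 1: x' = [-9371/20699, -3700/20699], P' = [70048/62097 -21593/62097; -21593/62097 13492/62097]

step 0: x̄ = F·x = [-1, -2]
step 0: P̄ = F·P·Fᵀ + Q = [7 3; 3 17]
step 0: y = z − H·x̄ = [8]
step 0: S = H·P̄·Hᵀ + R = [179]
step 0: K = P̄·Hᵀ·S⁻¹ = [16/179; 54/179]
step 0: x' = x̄ + K·y = [-51/179, 74/179]
step 0: P' = (I − K·H)·P̄ = [997/179 -327/179; -327/179 127/179]
step 1: x̄ = F·x = [-23/179, 176/179]
step 1: P̄ = F·P·Fᵀ + Q = [649/179 1540/179; 1540/179 5781/179]
step 1: y = z − H·x̄ = [-684/179]
step 1: S = H·P̄·Hᵀ + R = [62097/179]
step 1: K = P̄·Hᵀ·S⁻¹ = [5269/62097; 18883/62097]
step 1: x' = x̄ + K·y = [-9371/20699, -3700/20699]
step 1: P' = (I − K·H)·P̄ = [70048/62097 -21593/62097; -21593/62097 13492/62097]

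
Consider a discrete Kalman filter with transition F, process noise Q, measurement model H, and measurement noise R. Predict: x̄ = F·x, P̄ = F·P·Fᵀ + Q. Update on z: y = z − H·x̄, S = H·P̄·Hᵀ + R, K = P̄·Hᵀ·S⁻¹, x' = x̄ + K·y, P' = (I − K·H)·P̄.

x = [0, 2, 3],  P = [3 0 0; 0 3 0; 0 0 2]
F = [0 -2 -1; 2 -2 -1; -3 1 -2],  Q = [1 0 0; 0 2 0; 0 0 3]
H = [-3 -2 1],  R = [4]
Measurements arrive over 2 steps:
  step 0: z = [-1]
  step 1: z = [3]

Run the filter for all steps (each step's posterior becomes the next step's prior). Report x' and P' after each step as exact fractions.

step 0: x̄ = F·x = [-7, -7, -4]
step 0: P̄ = F·P·Fᵀ + Q = [15 14 -2; 14 28 -20; -2 -20 41]
step 0: y = z − H·x̄ = [-32]
step 0: S = H·P̄·Hᵀ + R = [552]
step 0: K = P̄·Hᵀ·S⁻¹ = [-25/184; -59/276; 29/184]
step 0: x' = x̄ + K·y = [-61/23, -11/69, -208/23]
step 0: P' = (I − K·H)·P̄ = [885/184 -187/92 1807/184; -187/92 383/138 -129/92; 1807/184 -129/92 5021/184]
step 1: x̄ = F·x = [646/69, 280/69, 1786/69]
step 1: P̄ = F·P·Fᵀ + Q = [18647/552 11741/552 34271/552; 11741/552 17111/552 -5587/552; 34271/552 -5587/552 162215/552]
step 1: y = z − H·x̄ = [919/69]
step 1: S = H·P̄·Hᵀ + R = [44788/69]
step 1: K = P̄·Hᵀ·S⁻¹ = [-1411/11197; -9379/44788; 4411/22394]
step 1: x' = x̄ + K·y = [86037/11197, 56831/44788, 638397/22394]
step 1: P' = (I − K·H)·P̄ = [2102623/89576 370925/89576 7004567/89576; 370925/89576 226965/89576 1491673/89576; 7004567/89576 1491673/89576 24067623/89576]

step 0: x' = [-61/23, -11/69, -208/23], P' = [885/184 -187/92 1807/184; -187/92 383/138 -129/92; 1807/184 -129/92 5021/184]
step 1: x' = [86037/11197, 56831/44788, 638397/22394], P' = [2102623/89576 370925/89576 7004567/89576; 370925/89576 226965/89576 1491673/89576; 7004567/89576 1491673/89576 24067623/89576]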